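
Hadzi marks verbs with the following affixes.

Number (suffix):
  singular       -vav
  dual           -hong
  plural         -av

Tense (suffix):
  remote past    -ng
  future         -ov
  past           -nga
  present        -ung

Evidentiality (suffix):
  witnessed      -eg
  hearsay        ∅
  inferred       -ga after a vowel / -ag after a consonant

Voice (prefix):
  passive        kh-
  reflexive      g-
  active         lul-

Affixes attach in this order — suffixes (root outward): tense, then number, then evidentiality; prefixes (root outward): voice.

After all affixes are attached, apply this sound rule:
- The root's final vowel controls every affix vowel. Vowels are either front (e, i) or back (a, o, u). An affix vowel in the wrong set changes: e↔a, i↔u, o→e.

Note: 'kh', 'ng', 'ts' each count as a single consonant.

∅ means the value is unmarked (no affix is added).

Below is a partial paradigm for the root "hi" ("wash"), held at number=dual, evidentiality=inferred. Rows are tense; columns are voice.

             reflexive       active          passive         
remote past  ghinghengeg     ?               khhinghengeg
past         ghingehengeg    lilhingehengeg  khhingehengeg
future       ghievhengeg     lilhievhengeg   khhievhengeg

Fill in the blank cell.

Attach tense remote past -ng → hing.
Attach number dual -hong → hinghong.
Attach evidentiality inferred -ag (after consonant 'ng') → hinghongag.
Attach voice active lul- → lulhinghongag.
Apply vowel harmony: lulhinghongag → lilhinghengeg.

lilhinghengeg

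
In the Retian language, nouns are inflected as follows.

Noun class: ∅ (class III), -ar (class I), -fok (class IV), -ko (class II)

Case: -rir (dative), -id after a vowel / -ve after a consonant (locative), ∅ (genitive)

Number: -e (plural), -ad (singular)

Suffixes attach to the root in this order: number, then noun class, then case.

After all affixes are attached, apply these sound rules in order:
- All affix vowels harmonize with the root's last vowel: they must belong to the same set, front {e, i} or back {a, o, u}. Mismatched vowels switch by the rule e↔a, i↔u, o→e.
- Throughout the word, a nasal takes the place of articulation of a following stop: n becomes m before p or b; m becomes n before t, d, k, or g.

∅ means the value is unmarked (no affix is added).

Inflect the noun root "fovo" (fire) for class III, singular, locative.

fovoadva

Attach number singular -ad → fovoad.
noun class = class III: zero marking, form stays fovoad.
Attach case locative -ve (after consonant 'd') → fovoadve.
Apply vowel harmony: fovoadve → fovoadva.
Nasal assimilation: no change.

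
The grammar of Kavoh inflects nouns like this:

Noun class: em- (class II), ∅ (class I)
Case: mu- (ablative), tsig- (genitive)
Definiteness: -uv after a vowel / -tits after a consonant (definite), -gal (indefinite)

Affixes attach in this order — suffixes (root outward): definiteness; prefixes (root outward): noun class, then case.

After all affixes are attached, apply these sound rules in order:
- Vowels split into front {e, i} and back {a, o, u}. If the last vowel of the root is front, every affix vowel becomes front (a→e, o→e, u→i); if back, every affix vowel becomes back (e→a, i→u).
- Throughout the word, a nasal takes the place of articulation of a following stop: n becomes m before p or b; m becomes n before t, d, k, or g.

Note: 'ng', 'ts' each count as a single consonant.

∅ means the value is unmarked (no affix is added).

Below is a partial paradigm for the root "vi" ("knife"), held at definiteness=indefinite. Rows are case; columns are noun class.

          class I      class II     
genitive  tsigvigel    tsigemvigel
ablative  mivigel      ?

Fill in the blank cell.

Attach noun class class II em- → emvi.
Attach definiteness indefinite -gal → emvigal.
Attach case ablative mu- → muemvigal.
Apply vowel harmony: muemvigal → miemvigel.
Nasal assimilation: no change.

miemvigel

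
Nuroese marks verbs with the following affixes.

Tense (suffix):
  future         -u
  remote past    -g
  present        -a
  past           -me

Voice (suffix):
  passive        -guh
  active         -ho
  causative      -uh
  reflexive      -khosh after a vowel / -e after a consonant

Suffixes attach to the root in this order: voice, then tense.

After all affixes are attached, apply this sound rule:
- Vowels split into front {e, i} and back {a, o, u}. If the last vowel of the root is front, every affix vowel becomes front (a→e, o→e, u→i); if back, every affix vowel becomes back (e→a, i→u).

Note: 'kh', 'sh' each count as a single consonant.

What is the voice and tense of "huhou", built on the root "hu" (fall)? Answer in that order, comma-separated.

active, future

Segment: hu-ho-u.
voice: -ho → active.
tense: -u → future.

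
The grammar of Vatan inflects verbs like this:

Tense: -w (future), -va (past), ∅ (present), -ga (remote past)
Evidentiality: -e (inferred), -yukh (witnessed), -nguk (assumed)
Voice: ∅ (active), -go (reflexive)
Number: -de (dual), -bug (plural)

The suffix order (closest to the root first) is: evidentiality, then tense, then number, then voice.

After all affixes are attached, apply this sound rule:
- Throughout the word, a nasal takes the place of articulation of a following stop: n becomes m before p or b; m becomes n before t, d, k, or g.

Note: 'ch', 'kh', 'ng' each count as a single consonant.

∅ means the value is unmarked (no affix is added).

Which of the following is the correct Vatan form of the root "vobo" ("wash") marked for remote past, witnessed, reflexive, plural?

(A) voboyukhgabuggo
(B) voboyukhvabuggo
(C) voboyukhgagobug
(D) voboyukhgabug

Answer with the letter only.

Attach evidentiality witnessed -yukh → voboyukh.
Attach tense remote past -ga → voboyukhga.
Attach number plural -bug → voboyukhgabug.
Attach voice reflexive -go → voboyukhgabuggo.
Nasal assimilation: no change.
So the correct form is voboyukhgabuggo, option (A).
(B) voboyukhvabuggo is wrong: it uses past instead of remote past for tense.
(D) voboyukhgabug is wrong: it uses active instead of reflexive for voice.
(C) voboyukhgagobug is wrong: it has the affixes in the wrong order.

A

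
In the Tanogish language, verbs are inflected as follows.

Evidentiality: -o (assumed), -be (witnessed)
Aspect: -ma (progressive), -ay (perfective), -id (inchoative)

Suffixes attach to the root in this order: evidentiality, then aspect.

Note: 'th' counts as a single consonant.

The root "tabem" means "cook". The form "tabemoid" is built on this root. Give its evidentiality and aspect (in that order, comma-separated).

assumed, inchoative

Segment: tabem-o-id.
evidentiality: -o → assumed.
aspect: -id → inchoative.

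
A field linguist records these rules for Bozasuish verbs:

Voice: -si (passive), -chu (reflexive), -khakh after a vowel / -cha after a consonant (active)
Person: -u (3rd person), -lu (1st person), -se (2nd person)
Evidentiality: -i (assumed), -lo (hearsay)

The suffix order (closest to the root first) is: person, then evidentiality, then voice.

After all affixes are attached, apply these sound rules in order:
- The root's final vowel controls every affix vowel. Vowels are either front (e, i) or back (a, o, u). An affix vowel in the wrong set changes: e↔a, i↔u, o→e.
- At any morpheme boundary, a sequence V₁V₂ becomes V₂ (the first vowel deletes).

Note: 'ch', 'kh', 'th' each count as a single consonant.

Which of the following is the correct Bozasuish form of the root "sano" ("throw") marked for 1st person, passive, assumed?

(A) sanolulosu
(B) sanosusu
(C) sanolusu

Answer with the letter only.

Attach person 1st person -lu → sanolu.
Attach evidentiality assumed -i → sanolui.
Attach voice passive -si → sanoluisi.
Apply vowel harmony: sanoluisi → sanoluusu.
Apply vowel deletion: sanoluusu → sanolusu.
So the correct form is sanolusu, option (C).
(B) sanosusu is wrong: it uses 2nd person instead of 1st person for person.
(A) sanolulosu is wrong: it uses hearsay instead of assumed for evidentiality.

C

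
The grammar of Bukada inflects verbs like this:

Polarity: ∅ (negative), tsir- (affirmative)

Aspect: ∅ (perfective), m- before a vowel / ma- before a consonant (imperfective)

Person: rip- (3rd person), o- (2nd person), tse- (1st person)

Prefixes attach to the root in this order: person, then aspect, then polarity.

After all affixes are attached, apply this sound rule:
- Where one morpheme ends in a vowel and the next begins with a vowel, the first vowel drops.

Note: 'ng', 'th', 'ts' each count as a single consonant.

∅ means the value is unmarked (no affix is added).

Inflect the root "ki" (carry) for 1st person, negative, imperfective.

matseki

Attach person 1st person tse- → tseki.
Attach aspect imperfective ma- (before consonant 'ts') → matseki.
polarity = negative: zero marking, form stays matseki.
Vowel deletion: no change.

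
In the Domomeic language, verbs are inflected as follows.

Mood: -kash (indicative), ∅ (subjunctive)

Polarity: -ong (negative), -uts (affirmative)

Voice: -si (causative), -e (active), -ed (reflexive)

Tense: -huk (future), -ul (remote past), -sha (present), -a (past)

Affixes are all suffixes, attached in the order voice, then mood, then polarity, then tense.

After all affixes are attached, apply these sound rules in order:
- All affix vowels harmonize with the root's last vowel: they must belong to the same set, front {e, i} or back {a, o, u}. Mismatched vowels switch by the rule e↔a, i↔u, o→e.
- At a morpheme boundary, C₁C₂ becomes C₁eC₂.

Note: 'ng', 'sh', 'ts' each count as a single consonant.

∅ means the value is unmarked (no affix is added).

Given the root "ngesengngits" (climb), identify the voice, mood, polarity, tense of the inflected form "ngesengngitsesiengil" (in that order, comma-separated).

causative, subjunctive, negative, remote past

Segment: ngesengngits-si-ong-ul.
voice: -si → causative.
mood: ∅ → subjunctive.
polarity: -ong → negative.
tense: -ul → remote past.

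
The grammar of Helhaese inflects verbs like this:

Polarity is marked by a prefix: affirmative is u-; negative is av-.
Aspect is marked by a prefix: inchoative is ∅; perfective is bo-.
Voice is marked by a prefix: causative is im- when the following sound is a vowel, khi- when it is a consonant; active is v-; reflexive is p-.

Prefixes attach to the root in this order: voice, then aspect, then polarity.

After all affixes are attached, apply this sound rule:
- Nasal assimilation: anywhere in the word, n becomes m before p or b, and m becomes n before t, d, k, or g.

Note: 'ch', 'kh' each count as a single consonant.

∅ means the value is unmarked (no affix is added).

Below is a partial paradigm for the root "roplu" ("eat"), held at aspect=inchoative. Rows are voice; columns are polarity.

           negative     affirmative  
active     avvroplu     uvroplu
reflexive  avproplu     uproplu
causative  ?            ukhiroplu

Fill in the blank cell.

avkhiroplu

Attach voice causative khi- (before consonant 'r') → khiroplu.
aspect = inchoative: zero marking, form stays khiroplu.
Attach polarity negative av- → avkhiroplu.
Nasal assimilation: no change.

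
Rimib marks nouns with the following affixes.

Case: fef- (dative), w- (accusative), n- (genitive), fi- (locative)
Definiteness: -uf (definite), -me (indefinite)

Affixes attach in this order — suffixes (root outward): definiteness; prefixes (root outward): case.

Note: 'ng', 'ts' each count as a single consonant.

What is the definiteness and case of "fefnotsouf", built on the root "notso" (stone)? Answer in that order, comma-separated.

Segment: fef-notso-uf.
definiteness: -uf → definite.
case: fef- → dative.

definite, dative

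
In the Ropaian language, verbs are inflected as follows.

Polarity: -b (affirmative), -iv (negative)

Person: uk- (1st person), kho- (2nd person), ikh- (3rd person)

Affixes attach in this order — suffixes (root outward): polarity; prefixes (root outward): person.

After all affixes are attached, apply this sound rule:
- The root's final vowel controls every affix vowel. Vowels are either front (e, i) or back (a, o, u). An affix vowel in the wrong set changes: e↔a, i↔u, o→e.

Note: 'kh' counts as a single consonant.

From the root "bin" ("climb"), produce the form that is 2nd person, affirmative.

khebinb

Attach polarity affirmative -b → binb.
Attach person 2nd person kho- → khobinb.
Apply vowel harmony: khobinb → khebinb.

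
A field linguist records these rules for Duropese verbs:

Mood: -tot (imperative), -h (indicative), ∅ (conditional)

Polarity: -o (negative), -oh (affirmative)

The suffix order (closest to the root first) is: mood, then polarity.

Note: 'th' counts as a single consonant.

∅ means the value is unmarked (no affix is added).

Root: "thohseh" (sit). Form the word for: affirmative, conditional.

mood = conditional: zero marking, form stays thohseh.
Attach polarity affirmative -oh → thohsehoh.

thohsehoh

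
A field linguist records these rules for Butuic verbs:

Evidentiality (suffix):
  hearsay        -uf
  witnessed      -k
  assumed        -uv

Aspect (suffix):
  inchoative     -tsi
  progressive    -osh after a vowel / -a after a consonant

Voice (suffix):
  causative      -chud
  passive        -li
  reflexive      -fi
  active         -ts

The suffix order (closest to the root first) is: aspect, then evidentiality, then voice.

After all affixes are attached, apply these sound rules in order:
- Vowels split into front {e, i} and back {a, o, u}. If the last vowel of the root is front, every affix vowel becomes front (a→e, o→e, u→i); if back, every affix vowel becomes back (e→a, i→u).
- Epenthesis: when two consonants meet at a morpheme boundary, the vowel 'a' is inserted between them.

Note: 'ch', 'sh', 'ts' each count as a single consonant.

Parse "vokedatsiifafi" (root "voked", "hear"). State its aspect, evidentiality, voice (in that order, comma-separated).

inchoative, hearsay, reflexive

Segment: voked-tsi-uf-fi.
aspect: -tsi → inchoative.
evidentiality: -uf → hearsay.
voice: -fi → reflexive.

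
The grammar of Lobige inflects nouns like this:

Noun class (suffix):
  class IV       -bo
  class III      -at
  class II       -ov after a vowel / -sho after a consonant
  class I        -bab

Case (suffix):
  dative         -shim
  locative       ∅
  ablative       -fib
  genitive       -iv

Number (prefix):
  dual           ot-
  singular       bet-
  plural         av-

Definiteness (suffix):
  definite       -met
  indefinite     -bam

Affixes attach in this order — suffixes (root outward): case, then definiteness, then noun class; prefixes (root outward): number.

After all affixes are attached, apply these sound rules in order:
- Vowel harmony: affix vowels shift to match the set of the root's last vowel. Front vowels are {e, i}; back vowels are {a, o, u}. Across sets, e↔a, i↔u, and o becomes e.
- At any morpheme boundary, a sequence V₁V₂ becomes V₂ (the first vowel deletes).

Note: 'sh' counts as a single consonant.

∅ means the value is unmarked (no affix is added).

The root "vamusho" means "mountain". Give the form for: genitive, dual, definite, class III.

otvamushuvmatat

Attach case genitive -iv → vamushoiv.
Attach definiteness definite -met → vamushoivmet.
Attach number dual ot- → otvamushoivmet.
Attach noun class class III -at → otvamushoivmetat.
Apply vowel harmony: otvamushoivmetat → otvamushouvmatat.
Apply vowel deletion: otvamushouvmatat → otvamushuvmatat.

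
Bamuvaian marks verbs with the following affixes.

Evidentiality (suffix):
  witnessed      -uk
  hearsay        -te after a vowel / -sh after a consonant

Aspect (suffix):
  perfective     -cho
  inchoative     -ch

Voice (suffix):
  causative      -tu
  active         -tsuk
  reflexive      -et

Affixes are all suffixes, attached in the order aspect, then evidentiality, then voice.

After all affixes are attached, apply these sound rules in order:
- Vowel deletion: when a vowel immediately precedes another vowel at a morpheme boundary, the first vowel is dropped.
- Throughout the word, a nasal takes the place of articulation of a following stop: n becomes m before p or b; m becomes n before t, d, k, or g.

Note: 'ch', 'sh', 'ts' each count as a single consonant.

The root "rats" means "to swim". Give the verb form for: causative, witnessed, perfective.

ratschuktu

Attach aspect perfective -cho → ratscho.
Attach evidentiality witnessed -uk → ratschouk.
Attach voice causative -tu → ratschouktu.
Apply vowel deletion: ratschouktu → ratschuktu.
Nasal assimilation: no change.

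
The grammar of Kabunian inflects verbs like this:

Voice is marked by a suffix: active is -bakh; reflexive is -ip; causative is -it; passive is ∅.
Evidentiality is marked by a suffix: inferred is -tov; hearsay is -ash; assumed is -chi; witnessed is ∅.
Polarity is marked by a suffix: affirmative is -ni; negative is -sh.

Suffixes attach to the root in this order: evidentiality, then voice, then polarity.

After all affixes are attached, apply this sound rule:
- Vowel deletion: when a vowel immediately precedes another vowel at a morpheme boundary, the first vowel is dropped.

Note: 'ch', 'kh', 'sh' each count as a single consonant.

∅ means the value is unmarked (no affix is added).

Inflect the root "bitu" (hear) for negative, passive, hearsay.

bitashsh

Attach evidentiality hearsay -ash → bituash.
voice = passive: zero marking, form stays bituash.
Attach polarity negative -sh → bituashsh.
Apply vowel deletion: bituashsh → bitashsh.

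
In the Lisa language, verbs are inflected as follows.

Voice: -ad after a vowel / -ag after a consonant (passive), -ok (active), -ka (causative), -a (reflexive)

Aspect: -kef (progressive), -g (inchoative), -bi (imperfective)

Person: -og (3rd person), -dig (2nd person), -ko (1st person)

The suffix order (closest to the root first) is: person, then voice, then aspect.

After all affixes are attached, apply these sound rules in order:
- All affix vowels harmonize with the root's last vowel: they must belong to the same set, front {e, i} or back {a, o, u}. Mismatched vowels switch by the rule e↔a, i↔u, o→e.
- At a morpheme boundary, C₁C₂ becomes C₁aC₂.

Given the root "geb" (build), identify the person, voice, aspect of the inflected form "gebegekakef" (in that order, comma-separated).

3rd person, active, progressive

Segment: geb-og-ok-kef.
person: -og → 3rd person.
voice: -ok → active.
aspect: -kef → progressive.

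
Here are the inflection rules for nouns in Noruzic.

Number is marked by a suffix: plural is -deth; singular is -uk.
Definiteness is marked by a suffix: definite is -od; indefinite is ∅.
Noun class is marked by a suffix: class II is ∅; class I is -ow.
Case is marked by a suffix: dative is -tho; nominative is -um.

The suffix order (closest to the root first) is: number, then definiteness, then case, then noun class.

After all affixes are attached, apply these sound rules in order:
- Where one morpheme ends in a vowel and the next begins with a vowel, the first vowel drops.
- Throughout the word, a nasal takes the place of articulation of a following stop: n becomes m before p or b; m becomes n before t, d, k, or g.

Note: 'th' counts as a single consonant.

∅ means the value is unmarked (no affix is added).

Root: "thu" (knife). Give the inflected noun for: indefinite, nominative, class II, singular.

Attach number singular -uk → thuuk.
definiteness = indefinite: zero marking, form stays thuuk.
Attach case nominative -um → thuukum.
noun class = class II: zero marking, form stays thuukum.
Apply vowel deletion: thuukum → thukum.
Nasal assimilation: no change.

thukum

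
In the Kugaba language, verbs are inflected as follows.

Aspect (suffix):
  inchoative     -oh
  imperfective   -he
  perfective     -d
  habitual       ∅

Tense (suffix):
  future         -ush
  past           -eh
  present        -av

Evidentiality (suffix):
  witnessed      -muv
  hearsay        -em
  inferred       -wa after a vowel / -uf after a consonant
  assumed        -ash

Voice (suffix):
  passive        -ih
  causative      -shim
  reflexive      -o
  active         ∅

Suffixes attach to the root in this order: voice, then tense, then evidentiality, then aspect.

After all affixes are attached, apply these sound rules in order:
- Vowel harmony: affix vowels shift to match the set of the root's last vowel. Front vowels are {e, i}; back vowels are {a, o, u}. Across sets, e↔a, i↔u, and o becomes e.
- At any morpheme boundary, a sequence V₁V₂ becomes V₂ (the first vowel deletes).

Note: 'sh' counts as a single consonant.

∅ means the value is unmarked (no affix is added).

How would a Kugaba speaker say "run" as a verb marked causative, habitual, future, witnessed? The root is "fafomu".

Attach voice causative -shim → fafomushim.
Attach tense future -ush → fafomushimush.
Attach evidentiality witnessed -muv → fafomushimushmuv.
aspect = habitual: zero marking, form stays fafomushimushmuv.
Apply vowel harmony: fafomushimushmuv → fafomushumushmuv.
Vowel deletion: no change.

fafomushumushmuv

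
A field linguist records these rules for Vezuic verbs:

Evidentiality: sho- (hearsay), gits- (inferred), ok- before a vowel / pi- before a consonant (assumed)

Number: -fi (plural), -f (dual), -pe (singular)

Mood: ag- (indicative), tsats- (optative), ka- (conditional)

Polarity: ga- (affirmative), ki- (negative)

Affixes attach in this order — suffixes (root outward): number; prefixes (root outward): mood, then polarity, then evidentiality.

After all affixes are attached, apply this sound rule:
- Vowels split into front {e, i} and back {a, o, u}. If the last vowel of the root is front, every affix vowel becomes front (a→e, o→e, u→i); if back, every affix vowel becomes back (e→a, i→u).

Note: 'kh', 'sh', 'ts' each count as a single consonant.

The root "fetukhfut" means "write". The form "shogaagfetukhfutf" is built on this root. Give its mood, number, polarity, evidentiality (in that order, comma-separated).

indicative, dual, affirmative, hearsay

Segment: sho-ga-ag-fetukhfut-f.
mood: ag- → indicative.
number: -f → dual.
polarity: ga- → affirmative.
evidentiality: sho- → hearsay.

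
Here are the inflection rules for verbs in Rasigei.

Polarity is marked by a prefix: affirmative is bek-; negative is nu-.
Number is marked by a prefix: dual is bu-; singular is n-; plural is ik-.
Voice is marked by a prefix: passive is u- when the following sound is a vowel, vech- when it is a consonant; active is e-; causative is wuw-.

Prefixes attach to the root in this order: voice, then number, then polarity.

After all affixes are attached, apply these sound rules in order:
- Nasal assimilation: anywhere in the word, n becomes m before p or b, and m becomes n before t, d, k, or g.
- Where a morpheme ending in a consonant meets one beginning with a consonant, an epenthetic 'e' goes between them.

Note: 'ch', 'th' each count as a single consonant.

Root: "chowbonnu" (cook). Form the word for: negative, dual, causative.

nubuwuwechowbonnu

Attach voice causative wuw- → wuwchowbonnu.
Attach number dual bu- → buwuwchowbonnu.
Attach polarity negative nu- → nubuwuwchowbonnu.
Nasal assimilation: no change.
Apply epenthesis: nubuwuwchowbonnu → nubuwuwechowbonnu.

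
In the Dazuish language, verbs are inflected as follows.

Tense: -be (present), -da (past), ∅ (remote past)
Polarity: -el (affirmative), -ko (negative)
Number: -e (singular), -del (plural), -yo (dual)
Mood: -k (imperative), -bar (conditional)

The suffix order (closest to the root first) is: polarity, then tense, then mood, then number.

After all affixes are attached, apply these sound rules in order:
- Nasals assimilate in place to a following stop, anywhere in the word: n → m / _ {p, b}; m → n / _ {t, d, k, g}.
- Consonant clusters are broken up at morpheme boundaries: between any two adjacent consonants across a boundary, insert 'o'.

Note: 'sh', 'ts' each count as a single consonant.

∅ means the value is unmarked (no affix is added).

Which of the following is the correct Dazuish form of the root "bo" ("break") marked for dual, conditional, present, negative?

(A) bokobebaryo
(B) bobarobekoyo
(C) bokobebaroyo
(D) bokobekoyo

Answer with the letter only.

C

Attach polarity negative -ko → boko.
Attach tense present -be → bokobe.
Attach mood conditional -bar → bokobebar.
Attach number dual -yo → bokobebaryo.
Nasal assimilation: no change.
Apply epenthesis: bokobebaryo → bokobebaroyo.
So the correct form is bokobebaroyo, option (C).
(D) bokobekoyo is wrong: it uses imperative instead of conditional for mood.
(B) bobarobekoyo is wrong: it has the affixes in the wrong order.
(A) bokobebaryo is wrong: it fails to apply the sound rule(s).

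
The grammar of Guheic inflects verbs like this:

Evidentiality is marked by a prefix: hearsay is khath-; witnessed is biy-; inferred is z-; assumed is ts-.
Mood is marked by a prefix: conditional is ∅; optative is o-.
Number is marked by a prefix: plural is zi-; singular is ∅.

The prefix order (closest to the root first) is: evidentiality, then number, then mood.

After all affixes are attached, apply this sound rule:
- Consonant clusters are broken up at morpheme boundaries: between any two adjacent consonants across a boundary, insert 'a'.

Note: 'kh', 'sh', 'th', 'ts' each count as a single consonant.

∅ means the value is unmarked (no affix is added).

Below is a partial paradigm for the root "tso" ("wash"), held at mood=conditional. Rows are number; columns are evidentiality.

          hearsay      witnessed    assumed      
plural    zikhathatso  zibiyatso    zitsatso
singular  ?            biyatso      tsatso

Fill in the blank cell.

khathatso

Attach evidentiality hearsay khath- → khathtso.
number = singular: zero marking, form stays khathtso.
mood = conditional: zero marking, form stays khathtso.
Apply epenthesis: khathtso → khathatso.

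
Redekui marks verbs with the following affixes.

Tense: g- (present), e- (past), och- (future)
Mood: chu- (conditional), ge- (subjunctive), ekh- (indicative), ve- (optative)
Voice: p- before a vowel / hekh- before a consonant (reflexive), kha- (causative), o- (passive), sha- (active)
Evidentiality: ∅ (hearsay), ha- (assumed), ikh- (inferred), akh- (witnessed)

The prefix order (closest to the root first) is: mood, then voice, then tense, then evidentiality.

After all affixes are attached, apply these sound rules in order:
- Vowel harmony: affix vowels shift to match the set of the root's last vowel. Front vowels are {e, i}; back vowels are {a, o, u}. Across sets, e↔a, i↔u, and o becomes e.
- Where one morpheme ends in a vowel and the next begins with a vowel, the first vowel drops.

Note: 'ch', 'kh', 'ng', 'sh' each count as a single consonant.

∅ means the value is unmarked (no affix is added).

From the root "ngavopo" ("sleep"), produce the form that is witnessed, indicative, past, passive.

akhakhngavopo

Attach mood indicative ekh- → ekhngavopo.
Attach voice passive o- → oekhngavopo.
Attach tense past e- → eoekhngavopo.
Attach evidentiality witnessed akh- → akheoekhngavopo.
Apply vowel harmony: akheoekhngavopo → akhaoakhngavopo.
Apply vowel deletion: akhaoakhngavopo → akhakhngavopo.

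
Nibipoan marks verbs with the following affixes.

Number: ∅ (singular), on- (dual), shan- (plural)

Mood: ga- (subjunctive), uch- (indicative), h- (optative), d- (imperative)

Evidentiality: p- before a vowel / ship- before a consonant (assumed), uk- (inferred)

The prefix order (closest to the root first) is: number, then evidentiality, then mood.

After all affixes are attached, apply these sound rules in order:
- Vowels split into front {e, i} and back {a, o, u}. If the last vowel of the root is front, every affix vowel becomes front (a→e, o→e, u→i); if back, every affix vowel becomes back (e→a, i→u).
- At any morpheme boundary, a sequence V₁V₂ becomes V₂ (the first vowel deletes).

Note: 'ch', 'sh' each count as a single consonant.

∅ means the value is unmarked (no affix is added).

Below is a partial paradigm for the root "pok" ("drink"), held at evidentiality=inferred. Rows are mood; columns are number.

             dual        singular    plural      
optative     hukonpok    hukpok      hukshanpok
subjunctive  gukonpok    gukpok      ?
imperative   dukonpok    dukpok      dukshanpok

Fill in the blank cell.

gukshanpok

Attach number plural shan- → shanpok.
Attach evidentiality inferred uk- → ukshanpok.
Attach mood subjunctive ga- → gaukshanpok.
Vowel harmony: no change.
Apply vowel deletion: gaukshanpok → gukshanpok.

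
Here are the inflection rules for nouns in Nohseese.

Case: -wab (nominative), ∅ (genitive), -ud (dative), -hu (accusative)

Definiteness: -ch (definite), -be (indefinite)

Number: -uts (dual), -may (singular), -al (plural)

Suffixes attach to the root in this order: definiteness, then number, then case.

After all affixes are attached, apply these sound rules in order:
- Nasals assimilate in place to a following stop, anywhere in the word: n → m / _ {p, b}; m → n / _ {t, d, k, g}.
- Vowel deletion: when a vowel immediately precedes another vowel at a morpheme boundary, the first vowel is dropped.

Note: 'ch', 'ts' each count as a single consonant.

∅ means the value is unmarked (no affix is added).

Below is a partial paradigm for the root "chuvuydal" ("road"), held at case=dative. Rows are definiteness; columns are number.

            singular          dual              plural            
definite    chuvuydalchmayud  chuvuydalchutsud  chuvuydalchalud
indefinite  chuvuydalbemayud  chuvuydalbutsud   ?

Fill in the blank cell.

chuvuydalbalud

Attach definiteness indefinite -be → chuvuydalbe.
Attach number plural -al → chuvuydalbeal.
Attach case dative -ud → chuvuydalbealud.
Nasal assimilation: no change.
Apply vowel deletion: chuvuydalbealud → chuvuydalbalud.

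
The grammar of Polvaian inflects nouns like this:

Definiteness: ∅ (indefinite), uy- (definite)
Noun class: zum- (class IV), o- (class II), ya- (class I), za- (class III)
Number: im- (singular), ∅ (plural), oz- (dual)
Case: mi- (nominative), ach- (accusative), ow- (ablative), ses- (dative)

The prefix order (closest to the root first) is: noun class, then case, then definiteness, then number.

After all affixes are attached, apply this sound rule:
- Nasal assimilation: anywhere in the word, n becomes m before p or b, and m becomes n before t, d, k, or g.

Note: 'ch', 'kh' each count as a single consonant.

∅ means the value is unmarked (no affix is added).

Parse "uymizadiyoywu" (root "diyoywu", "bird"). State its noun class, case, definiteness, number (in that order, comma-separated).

Segment: uy-mi-za-diyoywu.
noun class: za- → class III.
case: mi- → nominative.
definiteness: uy- → definite.
number: ∅ → plural.

class III, nominative, definite, plural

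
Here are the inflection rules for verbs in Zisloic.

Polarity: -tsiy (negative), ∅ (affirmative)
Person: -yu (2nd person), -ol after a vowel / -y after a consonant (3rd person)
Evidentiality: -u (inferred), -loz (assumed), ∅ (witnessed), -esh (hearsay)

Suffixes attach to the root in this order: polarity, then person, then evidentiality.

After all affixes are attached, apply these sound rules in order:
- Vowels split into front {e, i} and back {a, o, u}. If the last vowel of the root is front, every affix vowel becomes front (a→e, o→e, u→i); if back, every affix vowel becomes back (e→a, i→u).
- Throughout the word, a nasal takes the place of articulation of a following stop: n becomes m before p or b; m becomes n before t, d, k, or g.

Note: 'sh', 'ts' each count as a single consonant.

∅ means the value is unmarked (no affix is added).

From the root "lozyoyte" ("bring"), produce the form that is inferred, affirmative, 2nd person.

lozyoyteyii

polarity = affirmative: zero marking, form stays lozyoyte.
Attach person 2nd person -yu → lozyoyteyu.
Attach evidentiality inferred -u → lozyoyteyuu.
Apply vowel harmony: lozyoyteyuu → lozyoyteyii.
Nasal assimilation: no change.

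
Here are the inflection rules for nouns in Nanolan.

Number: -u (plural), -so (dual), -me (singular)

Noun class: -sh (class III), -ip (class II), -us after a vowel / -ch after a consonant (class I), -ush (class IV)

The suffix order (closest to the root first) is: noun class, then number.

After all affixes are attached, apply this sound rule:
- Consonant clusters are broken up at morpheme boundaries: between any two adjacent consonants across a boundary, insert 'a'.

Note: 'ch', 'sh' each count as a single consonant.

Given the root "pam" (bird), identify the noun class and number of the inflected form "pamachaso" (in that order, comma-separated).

Segment: pam-ch-so.
noun class: -us/ch → class I.
number: -so → dual.

class I, dual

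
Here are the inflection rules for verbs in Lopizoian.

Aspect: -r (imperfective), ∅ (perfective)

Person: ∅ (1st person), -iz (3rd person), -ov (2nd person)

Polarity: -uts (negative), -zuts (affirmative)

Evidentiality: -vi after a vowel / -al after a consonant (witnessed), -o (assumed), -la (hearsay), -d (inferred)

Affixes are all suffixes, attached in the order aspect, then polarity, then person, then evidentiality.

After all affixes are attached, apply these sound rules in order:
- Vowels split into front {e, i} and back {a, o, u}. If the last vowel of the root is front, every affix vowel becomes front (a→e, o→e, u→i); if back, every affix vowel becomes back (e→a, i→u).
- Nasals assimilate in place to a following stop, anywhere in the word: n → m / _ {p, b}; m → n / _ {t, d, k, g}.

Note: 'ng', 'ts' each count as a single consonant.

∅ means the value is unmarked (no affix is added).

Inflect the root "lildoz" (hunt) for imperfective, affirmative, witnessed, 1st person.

lildozrzutsal

Attach aspect imperfective -r → lildozr.
Attach polarity affirmative -zuts → lildozrzuts.
person = 1st person: zero marking, form stays lildozrzuts.
Attach evidentiality witnessed -al (after consonant 'ts') → lildozrzutsal.
Vowel harmony: no change.
Nasal assimilation: no change.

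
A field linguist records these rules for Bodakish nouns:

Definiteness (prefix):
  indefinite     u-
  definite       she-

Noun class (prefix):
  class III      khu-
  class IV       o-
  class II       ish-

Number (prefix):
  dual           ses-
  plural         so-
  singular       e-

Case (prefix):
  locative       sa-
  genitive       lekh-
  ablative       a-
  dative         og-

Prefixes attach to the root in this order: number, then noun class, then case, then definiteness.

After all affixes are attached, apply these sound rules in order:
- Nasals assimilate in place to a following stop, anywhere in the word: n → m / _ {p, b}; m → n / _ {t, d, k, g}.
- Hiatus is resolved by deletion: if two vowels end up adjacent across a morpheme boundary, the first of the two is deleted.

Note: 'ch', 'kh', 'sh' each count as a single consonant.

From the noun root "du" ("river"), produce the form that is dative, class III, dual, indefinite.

ogkhusesdu

Attach number dual ses- → sesdu.
Attach noun class class III khu- → khusesdu.
Attach case dative og- → ogkhusesdu.
Attach definiteness indefinite u- → uogkhusesdu.
Nasal assimilation: no change.
Apply vowel deletion: uogkhusesdu → ogkhusesdu.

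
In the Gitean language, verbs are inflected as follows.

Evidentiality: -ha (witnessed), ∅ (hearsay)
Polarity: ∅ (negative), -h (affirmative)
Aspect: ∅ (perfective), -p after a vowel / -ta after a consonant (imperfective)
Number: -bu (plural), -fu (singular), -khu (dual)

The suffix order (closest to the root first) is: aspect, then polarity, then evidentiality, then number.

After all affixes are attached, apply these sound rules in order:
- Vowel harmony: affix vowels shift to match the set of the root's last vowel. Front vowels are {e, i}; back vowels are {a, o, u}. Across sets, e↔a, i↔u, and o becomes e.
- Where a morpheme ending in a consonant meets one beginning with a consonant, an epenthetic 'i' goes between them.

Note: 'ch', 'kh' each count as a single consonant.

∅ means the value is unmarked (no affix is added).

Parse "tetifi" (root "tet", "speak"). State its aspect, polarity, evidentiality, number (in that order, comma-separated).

perfective, negative, hearsay, singular

Segment: tet-fu.
aspect: ∅ → perfective.
polarity: ∅ → negative.
evidentiality: ∅ → hearsay.
number: -fu → singular.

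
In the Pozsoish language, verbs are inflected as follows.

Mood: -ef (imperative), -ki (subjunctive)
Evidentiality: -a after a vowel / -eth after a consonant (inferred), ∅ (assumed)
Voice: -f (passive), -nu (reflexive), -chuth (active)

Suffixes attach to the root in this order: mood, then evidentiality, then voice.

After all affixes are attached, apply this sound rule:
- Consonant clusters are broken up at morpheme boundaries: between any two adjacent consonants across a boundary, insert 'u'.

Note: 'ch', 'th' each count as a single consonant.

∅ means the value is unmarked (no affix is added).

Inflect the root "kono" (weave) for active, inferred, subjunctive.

Attach mood subjunctive -ki → konoki.
Attach evidentiality inferred -a (after vowel 'i') → konokia.
Attach voice active -chuth → konokiachuth.
Epenthesis: no change.

konokiachuth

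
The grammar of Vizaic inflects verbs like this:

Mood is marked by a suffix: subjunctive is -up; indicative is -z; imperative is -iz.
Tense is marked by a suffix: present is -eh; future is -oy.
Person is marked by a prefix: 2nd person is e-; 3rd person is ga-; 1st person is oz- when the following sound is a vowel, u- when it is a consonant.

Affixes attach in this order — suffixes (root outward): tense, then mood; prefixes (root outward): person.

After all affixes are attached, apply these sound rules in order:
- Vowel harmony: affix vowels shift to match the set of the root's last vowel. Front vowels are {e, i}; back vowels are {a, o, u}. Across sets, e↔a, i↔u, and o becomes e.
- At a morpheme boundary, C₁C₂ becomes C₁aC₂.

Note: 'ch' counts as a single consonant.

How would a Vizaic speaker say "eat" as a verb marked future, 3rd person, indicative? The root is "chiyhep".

gechiyhepeyaz

Attach tense future -oy → chiyhepoy.
Attach person 3rd person ga- → gachiyhepoy.
Attach mood indicative -z → gachiyhepoyz.
Apply vowel harmony: gachiyhepoyz → gechiyhepeyz.
Apply epenthesis: gechiyhepeyz → gechiyhepeyaz.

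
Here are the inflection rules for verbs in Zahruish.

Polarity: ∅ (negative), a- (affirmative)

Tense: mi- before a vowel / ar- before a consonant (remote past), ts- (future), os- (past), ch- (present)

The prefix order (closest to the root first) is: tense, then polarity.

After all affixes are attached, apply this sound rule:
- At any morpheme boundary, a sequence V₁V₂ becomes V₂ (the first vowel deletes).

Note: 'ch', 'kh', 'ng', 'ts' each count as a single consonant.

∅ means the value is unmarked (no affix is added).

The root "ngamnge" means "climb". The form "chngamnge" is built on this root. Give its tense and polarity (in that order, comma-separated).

present, negative

Segment: ch-ngamnge.
tense: ch- → present.
polarity: ∅ → negative.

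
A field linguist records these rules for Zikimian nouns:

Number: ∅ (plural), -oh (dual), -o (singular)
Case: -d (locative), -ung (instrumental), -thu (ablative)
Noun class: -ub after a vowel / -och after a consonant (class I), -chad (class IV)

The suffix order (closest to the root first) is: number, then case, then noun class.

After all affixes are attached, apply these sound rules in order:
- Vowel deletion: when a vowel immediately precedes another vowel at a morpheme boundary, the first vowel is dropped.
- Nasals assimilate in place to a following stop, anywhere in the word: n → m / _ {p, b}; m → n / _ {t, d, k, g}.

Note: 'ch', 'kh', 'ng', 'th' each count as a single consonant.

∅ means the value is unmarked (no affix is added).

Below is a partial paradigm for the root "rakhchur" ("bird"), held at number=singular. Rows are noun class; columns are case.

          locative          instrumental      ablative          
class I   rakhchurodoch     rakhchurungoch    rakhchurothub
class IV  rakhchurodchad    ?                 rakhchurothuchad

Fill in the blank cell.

Attach number singular -o → rakhchuro.
Attach case instrumental -ung → rakhchuroung.
Attach noun class class IV -chad → rakhchuroungchad.
Apply vowel deletion: rakhchuroungchad → rakhchurungchad.
Nasal assimilation: no change.

rakhchurungchad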